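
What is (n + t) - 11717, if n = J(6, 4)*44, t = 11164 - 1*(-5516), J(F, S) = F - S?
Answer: 5051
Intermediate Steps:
t = 16680 (t = 11164 + 5516 = 16680)
n = 88 (n = (6 - 1*4)*44 = (6 - 4)*44 = 2*44 = 88)
(n + t) - 11717 = (88 + 16680) - 11717 = 16768 - 11717 = 5051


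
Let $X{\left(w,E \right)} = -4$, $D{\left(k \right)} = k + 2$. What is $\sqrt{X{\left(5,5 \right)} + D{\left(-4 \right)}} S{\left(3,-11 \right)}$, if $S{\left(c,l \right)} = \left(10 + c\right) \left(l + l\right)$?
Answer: $- 286 i \sqrt{6} \approx - 700.55 i$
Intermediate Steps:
$D{\left(k \right)} = 2 + k$
$S{\left(c,l \right)} = 2 l \left(10 + c\right)$ ($S{\left(c,l \right)} = \left(10 + c\right) 2 l = 2 l \left(10 + c\right)$)
$\sqrt{X{\left(5,5 \right)} + D{\left(-4 \right)}} S{\left(3,-11 \right)} = \sqrt{-4 + \left(2 - 4\right)} 2 \left(-11\right) \left(10 + 3\right) = \sqrt{-4 - 2} \cdot 2 \left(-11\right) 13 = \sqrt{-6} \left(-286\right) = i \sqrt{6} \left(-286\right) = - 286 i \sqrt{6}$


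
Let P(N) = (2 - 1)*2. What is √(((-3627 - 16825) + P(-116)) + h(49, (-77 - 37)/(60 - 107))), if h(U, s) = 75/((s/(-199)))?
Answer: 15*I*√170734/38 ≈ 163.11*I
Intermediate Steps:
h(U, s) = -14925/s (h(U, s) = 75/((s*(-1/199))) = 75/((-s/199)) = 75*(-199/s) = -14925/s)
P(N) = 2 (P(N) = 1*2 = 2)
√(((-3627 - 16825) + P(-116)) + h(49, (-77 - 37)/(60 - 107))) = √(((-3627 - 16825) + 2) - 14925*(60 - 107)/(-77 - 37)) = √((-20452 + 2) - 14925/((-114/(-47)))) = √(-20450 - 14925/((-114*(-1/47)))) = √(-20450 - 14925/114/47) = √(-20450 - 14925*47/114) = √(-20450 - 233825/38) = √(-1010925/38) = 15*I*√170734/38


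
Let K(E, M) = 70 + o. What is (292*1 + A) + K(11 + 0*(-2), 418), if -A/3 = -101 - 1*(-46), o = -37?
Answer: 490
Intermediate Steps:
K(E, M) = 33 (K(E, M) = 70 - 37 = 33)
A = 165 (A = -3*(-101 - 1*(-46)) = -3*(-101 + 46) = -3*(-55) = 165)
(292*1 + A) + K(11 + 0*(-2), 418) = (292*1 + 165) + 33 = (292 + 165) + 33 = 457 + 33 = 490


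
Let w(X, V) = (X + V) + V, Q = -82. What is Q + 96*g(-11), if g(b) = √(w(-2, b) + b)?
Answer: -82 + 96*I*√35 ≈ -82.0 + 567.94*I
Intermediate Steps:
w(X, V) = X + 2*V (w(X, V) = (V + X) + V = X + 2*V)
g(b) = √(-2 + 3*b) (g(b) = √((-2 + 2*b) + b) = √(-2 + 3*b))
Q + 96*g(-11) = -82 + 96*√(-2 + 3*(-11)) = -82 + 96*√(-2 - 33) = -82 + 96*√(-35) = -82 + 96*(I*√35) = -82 + 96*I*√35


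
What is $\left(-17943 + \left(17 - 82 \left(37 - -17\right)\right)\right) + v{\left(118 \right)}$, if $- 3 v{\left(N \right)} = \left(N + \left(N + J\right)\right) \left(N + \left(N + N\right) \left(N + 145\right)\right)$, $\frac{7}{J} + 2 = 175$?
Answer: $- \frac{2550967036}{519} \approx -4.9152 \cdot 10^{6}$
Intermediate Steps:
$J = \frac{7}{173}$ ($J = \frac{7}{-2 + 175} = \frac{7}{173} \approx 0.040462$)
$v{\left(N \right)} = - \frac{\left(\frac{7}{173} + 2 N\right) \left(N + 2 N \left(145 + N\right)\right)}{3}$ ($v{\left(N \right)} = - \frac{\left(N + \left(N + \frac{7}{173}\right)\right) \left(N + \left(N + N\right) \left(N + 145\right)\right)}{3} = - \frac{\left(N + \left(\frac{7}{173} + N\right)\right) \left(N + 2 N \left(145 + N\right)\right)}{3} = - \frac{\left(\frac{7}{173} + 2 N\right) \left(N + 2 N \left(145 + N\right)\right)}{3}$)
$\left(-17943 + \left(17 - 82 \left(37 - -17\right)\right)\right) + v{\left(118 \right)} = \left(-17943 + \left(17 - 82 \left(37 - -17\right)\right)\right) - \frac{118 \left(2037 + 692 \cdot 118^{2} + 100700 \cdot 118\right)}{519} = \left(-17943 + \left(17 - 82 \left(37 + 17\right)\right)\right) - \frac{118 \left(2037 + 692 \cdot 13924 + 11882600\right)}{519} = \left(-17943 + \left(17 - 4428\right)\right) - \frac{118 \left(2037 + 9635408 + 11882600\right)}{519} = \left(-17943 + \left(17 - 4428\right)\right) - \frac{118}{519} \cdot 21520045 = \left(-17943 - 4411\right) - \frac{2539365310}{519} = -22354 - \frac{2539365310}{519} = - \frac{2550967036}{519}$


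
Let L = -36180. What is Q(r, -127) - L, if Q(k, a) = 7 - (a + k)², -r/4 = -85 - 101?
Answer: -344502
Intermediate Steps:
r = 744 (r = -4*(-85 - 101) = -4*(-186) = 744)
Q(r, -127) - L = (7 - (-127 + 744)²) - 1*(-36180) = (7 - 1*617²) + 36180 = (7 - 1*380689) + 36180 = (7 - 380689) + 36180 = -380682 + 36180 = -344502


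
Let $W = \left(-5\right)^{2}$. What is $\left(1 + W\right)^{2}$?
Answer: $676$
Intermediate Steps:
$W = 25$
$\left(1 + W\right)^{2} = \left(1 + 25\right)^{2} = 26^{2} = 676$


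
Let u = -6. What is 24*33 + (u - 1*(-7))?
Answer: 793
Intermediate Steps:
24*33 + (u - 1*(-7)) = 24*33 + (-6 - 1*(-7)) = 792 + (-6 + 7) = 792 + 1 = 793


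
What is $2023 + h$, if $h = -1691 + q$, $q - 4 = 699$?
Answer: $1035$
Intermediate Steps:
$q = 703$ ($q = 4 + 699 = 703$)
$h = -988$ ($h = -1691 + 703 = -988$)
$2023 + h = 2023 - 988 = 1035$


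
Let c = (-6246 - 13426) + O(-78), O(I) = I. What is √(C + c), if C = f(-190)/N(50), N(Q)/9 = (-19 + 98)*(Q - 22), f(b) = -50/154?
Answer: 5*I*√1052362164029/36498 ≈ 140.53*I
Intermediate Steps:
f(b) = -25/77 (f(b) = -50*1/154 = -25/77)
N(Q) = -15642 + 711*Q (N(Q) = 9*((-19 + 98)*(Q - 22)) = 9*(79*(-22 + Q)) = 9*(-1738 + 79*Q) = -15642 + 711*Q)
c = -19750 (c = (-6246 - 13426) - 78 = -19672 - 78 = -19750)
C = -25/1532916 (C = -25/(77*(-15642 + 711*50)) = -25/(77*(-15642 + 35550)) = -25/77/19908 = -25/77*1/19908 = -25/1532916 ≈ -1.6309e-5)
√(C + c) = √(-25/1532916 - 19750) = √(-30275091025/1532916) = 5*I*√1052362164029/36498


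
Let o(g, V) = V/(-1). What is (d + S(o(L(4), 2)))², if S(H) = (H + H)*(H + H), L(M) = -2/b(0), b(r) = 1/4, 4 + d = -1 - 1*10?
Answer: 1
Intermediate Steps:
d = -15 (d = -4 + (-1 - 1*10) = -4 + (-1 - 10) = -4 - 11 = -15)
b(r) = ¼
L(M) = -8 (L(M) = -2/¼ = -2*4 = -8)
o(g, V) = -V (o(g, V) = V*(-1) = -V)
S(H) = 4*H² (S(H) = (2*H)*(2*H) = 4*H²)
(d + S(o(L(4), 2)))² = (-15 + 4*(-1*2)²)² = (-15 + 4*(-2)²)² = (-15 + 4*4)² = (-15 + 16)² = 1² = 1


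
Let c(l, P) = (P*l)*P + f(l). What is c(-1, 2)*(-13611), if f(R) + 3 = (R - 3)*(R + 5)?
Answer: 313053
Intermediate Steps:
f(R) = -3 + (-3 + R)*(5 + R) (f(R) = -3 + (R - 3)*(R + 5) = -3 + (-3 + R)*(5 + R))
c(l, P) = -18 + l² + 2*l + l*P² (c(l, P) = (P*l)*P + (-18 + l² + 2*l) = l*P² + (-18 + l² + 2*l) = -18 + l² + 2*l + l*P²)
c(-1, 2)*(-13611) = (-18 + (-1)² + 2*(-1) - 1*2²)*(-13611) = (-18 + 1 - 2 - 1*4)*(-13611) = (-18 + 1 - 2 - 4)*(-13611) = -23*(-13611) = 313053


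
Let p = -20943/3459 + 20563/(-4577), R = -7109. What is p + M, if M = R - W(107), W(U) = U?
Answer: -38136520872/5277281 ≈ -7226.5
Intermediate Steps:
p = -55661176/5277281 (p = -20943*1/3459 + 20563*(-1/4577) = -6981/1153 - 20563/4577 = -55661176/5277281 ≈ -10.547)
M = -7216 (M = -7109 - 1*107 = -7109 - 107 = -7216)
p + M = -55661176/5277281 - 7216 = -38136520872/5277281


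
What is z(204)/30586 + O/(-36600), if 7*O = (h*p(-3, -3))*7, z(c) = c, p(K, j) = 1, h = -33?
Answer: 1412623/186574600 ≈ 0.0075714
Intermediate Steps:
O = -33 (O = (-33*1*7)/7 = (-33*7)/7 = (⅐)*(-231) = -33)
z(204)/30586 + O/(-36600) = 204/30586 - 33/(-36600) = 204*(1/30586) - 33*(-1/36600) = 102/15293 + 11/12200 = 1412623/186574600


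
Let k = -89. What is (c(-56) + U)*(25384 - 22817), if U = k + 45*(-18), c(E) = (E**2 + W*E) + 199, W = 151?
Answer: -15453340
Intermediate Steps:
c(E) = 199 + E**2 + 151*E (c(E) = (E**2 + 151*E) + 199 = 199 + E**2 + 151*E)
U = -899 (U = -89 + 45*(-18) = -89 - 810 = -899)
(c(-56) + U)*(25384 - 22817) = ((199 + (-56)**2 + 151*(-56)) - 899)*(25384 - 22817) = ((199 + 3136 - 8456) - 899)*2567 = (-5121 - 899)*2567 = -6020*2567 = -15453340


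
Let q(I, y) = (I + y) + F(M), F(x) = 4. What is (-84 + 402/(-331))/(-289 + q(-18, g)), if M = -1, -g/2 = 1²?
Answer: 28206/100955 ≈ 0.27939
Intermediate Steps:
g = -2 (g = -2*1² = -2*1 = -2)
q(I, y) = 4 + I + y (q(I, y) = (I + y) + 4 = 4 + I + y)
(-84 + 402/(-331))/(-289 + q(-18, g)) = (-84 + 402/(-331))/(-289 + (4 - 18 - 2)) = (-84 + 402*(-1/331))/(-289 - 16) = (-84 - 402/331)/(-305) = -28206/331*(-1/305) = 28206/100955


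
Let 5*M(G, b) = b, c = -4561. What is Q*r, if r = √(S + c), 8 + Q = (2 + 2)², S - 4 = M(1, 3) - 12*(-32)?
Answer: 24*I*√11590/5 ≈ 516.75*I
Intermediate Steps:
M(G, b) = b/5
S = 1943/5 (S = 4 + ((⅕)*3 - 12*(-32)) = 4 + (⅗ + 384) = 4 + 1923/5 = 1943/5 ≈ 388.60)
Q = 8 (Q = -8 + (2 + 2)² = -8 + 4² = -8 + 16 = 8)
r = 3*I*√11590/5 (r = √(1943/5 - 4561) = √(-20862/5) = 3*I*√11590/5 ≈ 64.594*I)
Q*r = 8*(3*I*√11590/5) = 24*I*√11590/5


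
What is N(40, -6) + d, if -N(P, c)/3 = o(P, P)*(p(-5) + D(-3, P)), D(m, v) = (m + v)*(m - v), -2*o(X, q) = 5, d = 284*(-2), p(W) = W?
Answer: -12538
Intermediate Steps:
d = -568
o(X, q) = -5/2 (o(X, q) = -½*5 = -5/2)
N(P, c) = 30 - 15*P²/2 (N(P, c) = -(-15)*(-5 + ((-3)² - P²))/2 = -(-15)*(-5 + (9 - P²))/2 = -(-15)*(4 - P²)/2 = -3*(-10 + 5*P²/2) = 30 - 15*P²/2)
N(40, -6) + d = (30 - 15/2*40²) - 568 = (30 - 15/2*1600) - 568 = (30 - 12000) - 568 = -11970 - 568 = -12538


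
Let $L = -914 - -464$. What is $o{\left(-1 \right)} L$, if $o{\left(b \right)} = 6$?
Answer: $-2700$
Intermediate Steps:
$L = -450$ ($L = -914 + 464 = -450$)
$o{\left(-1 \right)} L = 6 \left(-450\right) = -2700$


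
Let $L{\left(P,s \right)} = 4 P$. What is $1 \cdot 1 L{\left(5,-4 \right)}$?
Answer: $20$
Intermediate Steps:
$1 \cdot 1 L{\left(5,-4 \right)} = 1 \cdot 1 \cdot 4 \cdot 5 = 1 \cdot 20 = 20$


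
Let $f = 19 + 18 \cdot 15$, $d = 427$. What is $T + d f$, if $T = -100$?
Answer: $123303$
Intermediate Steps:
$f = 289$ ($f = 19 + 270 = 289$)
$T + d f = -100 + 427 \cdot 289 = -100 + 123403 = 123303$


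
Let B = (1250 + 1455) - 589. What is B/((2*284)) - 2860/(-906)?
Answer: 442697/64326 ≈ 6.8821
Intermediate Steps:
B = 2116 (B = 2705 - 589 = 2116)
B/((2*284)) - 2860/(-906) = 2116/((2*284)) - 2860/(-906) = 2116/568 - 2860*(-1/906) = 2116*(1/568) + 1430/453 = 529/142 + 1430/453 = 442697/64326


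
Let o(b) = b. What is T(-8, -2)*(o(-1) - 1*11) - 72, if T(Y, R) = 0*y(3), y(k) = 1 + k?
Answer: -72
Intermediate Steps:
T(Y, R) = 0 (T(Y, R) = 0*(1 + 3) = 0*4 = 0)
T(-8, -2)*(o(-1) - 1*11) - 72 = 0*(-1 - 1*11) - 72 = 0*(-1 - 11) - 72 = 0*(-12) - 72 = 0 - 72 = -72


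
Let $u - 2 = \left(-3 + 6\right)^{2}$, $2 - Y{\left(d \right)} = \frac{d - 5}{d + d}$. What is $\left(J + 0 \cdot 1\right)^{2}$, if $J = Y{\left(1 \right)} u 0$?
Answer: $0$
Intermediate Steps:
$Y{\left(d \right)} = 2 - \frac{-5 + d}{2 d}$ ($Y{\left(d \right)} = 2 - \frac{d - 5}{d + d} = 2 - \frac{-5 + d}{2 d}$)
$u = 11$ ($u = 2 + \left(-3 + 6\right)^{2} = 2 + 3^{2} = 2 + 9 = 11$)
$J = 0$ ($J = \frac{5 + 3 \cdot 1}{2 \cdot 1} \cdot 11 \cdot 0 = \frac{1}{2} \cdot 1 \left(5 + 3\right) 11 \cdot 0 = \frac{1}{2} \cdot 1 \cdot 8 \cdot 11 \cdot 0 = 4 \cdot 11 \cdot 0 = 44 \cdot 0 = 0$)
$\left(J + 0 \cdot 1\right)^{2} = \left(0 + 0 \cdot 1\right)^{2} = \left(0 + 0\right)^{2} = 0^{2} = 0$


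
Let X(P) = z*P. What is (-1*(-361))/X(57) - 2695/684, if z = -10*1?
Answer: -15641/3420 ≈ -4.5734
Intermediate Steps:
z = -10
X(P) = -10*P
(-1*(-361))/X(57) - 2695/684 = (-1*(-361))/((-10*57)) - 2695/684 = 361/(-570) - 2695*1/684 = 361*(-1/570) - 2695/684 = -19/30 - 2695/684 = -15641/3420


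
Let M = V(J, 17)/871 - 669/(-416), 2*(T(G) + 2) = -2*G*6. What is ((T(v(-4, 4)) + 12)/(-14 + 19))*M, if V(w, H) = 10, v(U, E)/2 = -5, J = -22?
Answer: 316001/13936 ≈ 22.675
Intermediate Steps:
v(U, E) = -10 (v(U, E) = 2*(-5) = -10)
T(G) = -2 - 6*G (T(G) = -2 + (-2*G*6)/2 = -2 + (-12*G)/2 = -2 - 6*G)
M = 45143/27872 (M = 10/871 - 669/(-416) = 10*(1/871) - 669*(-1/416) = 10/871 + 669/416 = 45143/27872 ≈ 1.6197)
((T(v(-4, 4)) + 12)/(-14 + 19))*M = (((-2 - 6*(-10)) + 12)/(-14 + 19))*(45143/27872) = (((-2 + 60) + 12)/5)*(45143/27872) = ((58 + 12)*(⅕))*(45143/27872) = (70*(⅕))*(45143/27872) = 14*(45143/27872) = 316001/13936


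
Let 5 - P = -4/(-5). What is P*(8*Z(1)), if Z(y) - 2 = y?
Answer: 504/5 ≈ 100.80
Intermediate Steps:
Z(y) = 2 + y
P = 21/5 (P = 5 - (-4)/(-5) = 5 - (-4)*(-1)/5 = 5 - 1*4/5 = 5 - 4/5 = 21/5 ≈ 4.2000)
P*(8*Z(1)) = 21*(8*(2 + 1))/5 = 21*(8*3)/5 = (21/5)*24 = 504/5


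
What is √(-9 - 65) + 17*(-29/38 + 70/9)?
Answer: 40783/342 + I*√74 ≈ 119.25 + 8.6023*I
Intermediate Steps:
√(-9 - 65) + 17*(-29/38 + 70/9) = √(-74) + 17*(-29*1/38 + 70*(⅑)) = I*√74 + 17*(-29/38 + 70/9) = I*√74 + 17*(2399/342) = I*√74 + 40783/342 = 40783/342 + I*√74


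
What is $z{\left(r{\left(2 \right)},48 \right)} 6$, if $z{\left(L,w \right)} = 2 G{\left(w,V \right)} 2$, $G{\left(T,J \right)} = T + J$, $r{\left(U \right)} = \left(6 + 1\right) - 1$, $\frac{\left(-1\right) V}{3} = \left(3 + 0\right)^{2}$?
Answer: $504$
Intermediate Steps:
$V = -27$ ($V = - 3 \left(3 + 0\right)^{2} = - 3 \cdot 3^{2} = \left(-3\right) 9 = -27$)
$r{\left(U \right)} = 6$ ($r{\left(U \right)} = 7 - 1 = 6$)
$G{\left(T,J \right)} = J + T$
$z{\left(L,w \right)} = -108 + 4 w$ ($z{\left(L,w \right)} = 2 \left(-27 + w\right) 2 = \left(-54 + 2 w\right) 2 = -108 + 4 w$)
$z{\left(r{\left(2 \right)},48 \right)} 6 = \left(-108 + 4 \cdot 48\right) 6 = \left(-108 + 192\right) 6 = 84 \cdot 6 = 504$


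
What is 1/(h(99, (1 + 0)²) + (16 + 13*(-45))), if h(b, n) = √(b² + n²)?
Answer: -569/313959 - 13*√58/313959 ≈ -0.0021277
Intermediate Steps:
1/(h(99, (1 + 0)²) + (16 + 13*(-45))) = 1/(√(99² + ((1 + 0)²)²) + (16 + 13*(-45))) = 1/(√(9801 + (1²)²) + (16 - 585)) = 1/(√(9801 + 1²) - 569) = 1/(√(9801 + 1) - 569) = 1/(√9802 - 569) = 1/(13*√58 - 569) = 1/(-569 + 13*√58)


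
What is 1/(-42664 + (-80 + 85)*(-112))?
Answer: -1/43224 ≈ -2.3135e-5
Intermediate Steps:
1/(-42664 + (-80 + 85)*(-112)) = 1/(-42664 + 5*(-112)) = 1/(-42664 - 560) = 1/(-43224) = -1/43224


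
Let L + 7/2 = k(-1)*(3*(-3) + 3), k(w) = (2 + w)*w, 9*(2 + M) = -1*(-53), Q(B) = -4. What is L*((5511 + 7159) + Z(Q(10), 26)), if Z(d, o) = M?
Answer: 570325/18 ≈ 31685.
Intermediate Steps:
M = 35/9 (M = -2 + (-1*(-53))/9 = -2 + (⅑)*53 = -2 + 53/9 = 35/9 ≈ 3.8889)
Z(d, o) = 35/9
k(w) = w*(2 + w)
L = 5/2 (L = -7/2 + (-(2 - 1))*(3*(-3) + 3) = -7/2 + (-1*1)*(-9 + 3) = -7/2 - 1*(-6) = -7/2 + 6 = 5/2 ≈ 2.5000)
L*((5511 + 7159) + Z(Q(10), 26)) = 5*((5511 + 7159) + 35/9)/2 = 5*(12670 + 35/9)/2 = (5/2)*(114065/9) = 570325/18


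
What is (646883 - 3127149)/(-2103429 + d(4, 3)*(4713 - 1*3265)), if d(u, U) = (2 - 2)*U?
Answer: 2480266/2103429 ≈ 1.1792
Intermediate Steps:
d(u, U) = 0 (d(u, U) = 0*U = 0)
(646883 - 3127149)/(-2103429 + d(4, 3)*(4713 - 1*3265)) = (646883 - 3127149)/(-2103429 + 0*(4713 - 1*3265)) = -2480266/(-2103429 + 0*(4713 - 3265)) = -2480266/(-2103429 + 0*1448) = -2480266/(-2103429 + 0) = -2480266/(-2103429) = -2480266*(-1/2103429) = 2480266/2103429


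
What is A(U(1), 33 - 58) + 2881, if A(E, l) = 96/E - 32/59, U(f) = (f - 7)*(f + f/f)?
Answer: 169475/59 ≈ 2872.5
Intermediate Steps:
U(f) = (1 + f)*(-7 + f) (U(f) = (-7 + f)*(f + 1) = (-7 + f)*(1 + f) = (1 + f)*(-7 + f))
A(E, l) = -32/59 + 96/E (A(E, l) = 96/E - 32*1/59 = 96/E - 32/59 = -32/59 + 96/E)
A(U(1), 33 - 58) + 2881 = (-32/59 + 96/(-7 + 1**2 - 6*1)) + 2881 = (-32/59 + 96/(-7 + 1 - 6)) + 2881 = (-32/59 + 96/(-12)) + 2881 = (-32/59 + 96*(-1/12)) + 2881 = (-32/59 - 8) + 2881 = -504/59 + 2881 = 169475/59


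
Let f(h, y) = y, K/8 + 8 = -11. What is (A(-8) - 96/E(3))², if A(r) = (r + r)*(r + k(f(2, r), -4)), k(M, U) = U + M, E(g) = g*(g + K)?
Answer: 2276434944/22201 ≈ 1.0254e+5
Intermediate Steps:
K = -152 (K = -64 + 8*(-11) = -64 - 88 = -152)
E(g) = g*(-152 + g) (E(g) = g*(g - 152) = g*(-152 + g))
k(M, U) = M + U
A(r) = 2*r*(-4 + 2*r) (A(r) = (r + r)*(r + (r - 4)) = (2*r)*(r + (-4 + r)) = (2*r)*(-4 + 2*r) = 2*r*(-4 + 2*r))
(A(-8) - 96/E(3))² = (4*(-8)*(-2 - 8) - 96*1/(3*(-152 + 3)))² = (4*(-8)*(-10) - 96/(3*(-149)))² = (320 - 96/(-447))² = (320 - 96*(-1/447))² = (320 + 32/149)² = (47712/149)² = 2276434944/22201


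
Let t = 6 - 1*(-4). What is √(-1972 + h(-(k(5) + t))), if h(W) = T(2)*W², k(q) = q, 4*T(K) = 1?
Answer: I*√7663/2 ≈ 43.769*I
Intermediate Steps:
T(K) = ¼ (T(K) = (¼)*1 = ¼)
t = 10 (t = 6 + 4 = 10)
h(W) = W²/4
√(-1972 + h(-(k(5) + t))) = √(-1972 + (-(5 + 10))²/4) = √(-1972 + (-1*15)²/4) = √(-1972 + (¼)*(-15)²) = √(-1972 + (¼)*225) = √(-1972 + 225/4) = √(-7663/4) = I*√7663/2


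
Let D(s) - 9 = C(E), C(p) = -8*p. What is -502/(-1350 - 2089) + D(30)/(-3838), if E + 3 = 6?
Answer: 104119/694678 ≈ 0.14988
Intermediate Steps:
E = 3 (E = -3 + 6 = 3)
D(s) = -15 (D(s) = 9 - 8*3 = 9 - 24 = -15)
-502/(-1350 - 2089) + D(30)/(-3838) = -502/(-1350 - 2089) - 15/(-3838) = -502/(-3439) - 15*(-1/3838) = -502*(-1/3439) + 15/3838 = 502/3439 + 15/3838 = 104119/694678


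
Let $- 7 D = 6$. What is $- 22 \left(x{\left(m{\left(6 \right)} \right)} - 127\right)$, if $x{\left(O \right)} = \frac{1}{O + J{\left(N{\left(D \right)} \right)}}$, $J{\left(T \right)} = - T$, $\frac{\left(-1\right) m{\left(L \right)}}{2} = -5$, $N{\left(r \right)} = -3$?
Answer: $\frac{36300}{13} \approx 2792.3$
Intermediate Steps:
$D = - \frac{6}{7}$ ($D = \left(- \frac{1}{7}\right) 6 = - \frac{6}{7} \approx -0.85714$)
$m{\left(L \right)} = 10$ ($m{\left(L \right)} = \left(-2\right) \left(-5\right) = 10$)
$x{\left(O \right)} = \frac{1}{3 + O}$ ($x{\left(O \right)} = \frac{1}{O - -3} = \frac{1}{O + 3} = \frac{1}{3 + O}$)
$- 22 \left(x{\left(m{\left(6 \right)} \right)} - 127\right) = - 22 \left(\frac{1}{3 + 10} - 127\right) = - 22 \left(\frac{1}{13} - 127\right) = \left(-22\right) \left(- \frac{1650}{13}\right) = \frac{36300}{13}$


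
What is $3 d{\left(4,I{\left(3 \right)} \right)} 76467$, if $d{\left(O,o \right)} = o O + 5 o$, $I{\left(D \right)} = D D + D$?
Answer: $24775308$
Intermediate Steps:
$I{\left(D \right)} = D + D^{2}$ ($I{\left(D \right)} = D^{2} + D = D + D^{2}$)
$d{\left(O,o \right)} = 5 o + O o$ ($d{\left(O,o \right)} = O o + 5 o = 5 o + O o$)
$3 d{\left(4,I{\left(3 \right)} \right)} 76467 = 3 \cdot 3 \left(1 + 3\right) \left(5 + 4\right) 76467 = 3 \cdot 3 \cdot 4 \cdot 9 \cdot 76467 = 3 \cdot 12 \cdot 9 \cdot 76467 = 3 \cdot 108 \cdot 76467 = 324 \cdot 76467 = 24775308$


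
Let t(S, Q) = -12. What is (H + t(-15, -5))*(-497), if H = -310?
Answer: 160034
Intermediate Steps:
(H + t(-15, -5))*(-497) = (-310 - 12)*(-497) = -322*(-497) = 160034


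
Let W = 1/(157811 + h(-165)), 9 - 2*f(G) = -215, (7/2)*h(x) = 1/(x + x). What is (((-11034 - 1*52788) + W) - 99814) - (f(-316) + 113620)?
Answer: -50556337993917/182271704 ≈ -2.7737e+5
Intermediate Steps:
h(x) = 1/(7*x) (h(x) = 2/(7*(x + x)) = 2/(7*((2*x))) = 2*(1/(2*x))/7 = 1/(7*x))
f(G) = 112 (f(G) = 9/2 - ½*(-215) = 9/2 + 215/2 = 112)
W = 1155/182271704 (W = 1/(157811 + (⅐)/(-165)) = 1/(157811 + (⅐)*(-1/165)) = 1/(157811 - 1/1155) = 1/(182271704/1155) = 1155/182271704 ≈ 6.3367e-6)
(((-11034 - 1*52788) + W) - 99814) - (f(-316) + 113620) = (((-11034 - 1*52788) + 1155/182271704) - 99814) - (112 + 113620) = (((-11034 - 52788) + 1155/182271704) - 99814) - 1*113732 = ((-63822 + 1155/182271704) - 99814) - 113732 = (-11632944691533/182271704 - 99814) - 113732 = -29826212554589/182271704 - 113732 = -50556337993917/182271704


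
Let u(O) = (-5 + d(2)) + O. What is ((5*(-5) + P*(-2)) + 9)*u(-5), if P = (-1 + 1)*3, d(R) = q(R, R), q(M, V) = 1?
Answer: 144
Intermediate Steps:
d(R) = 1
P = 0 (P = 0*3 = 0)
u(O) = -4 + O (u(O) = (-5 + 1) + O = -4 + O)
((5*(-5) + P*(-2)) + 9)*u(-5) = ((5*(-5) + 0*(-2)) + 9)*(-4 - 5) = ((-25 + 0) + 9)*(-9) = (-25 + 9)*(-9) = -16*(-9) = 144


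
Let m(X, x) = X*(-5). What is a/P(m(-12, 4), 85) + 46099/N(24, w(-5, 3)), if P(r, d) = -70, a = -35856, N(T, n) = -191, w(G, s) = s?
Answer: 1810783/6685 ≈ 270.87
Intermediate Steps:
m(X, x) = -5*X
a/P(m(-12, 4), 85) + 46099/N(24, w(-5, 3)) = -35856/(-70) + 46099/(-191) = -35856*(-1/70) + 46099*(-1/191) = 17928/35 - 46099/191 = 1810783/6685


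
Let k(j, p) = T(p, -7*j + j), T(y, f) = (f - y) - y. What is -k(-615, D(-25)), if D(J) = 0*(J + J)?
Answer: -3690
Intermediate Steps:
D(J) = 0 (D(J) = 0*(2*J) = 0)
T(y, f) = f - 2*y
k(j, p) = -6*j - 2*p (k(j, p) = (-7*j + j) - 2*p = -6*j - 2*p)
-k(-615, D(-25)) = -(-6*(-615) - 2*0) = -(3690 + 0) = -1*3690 = -3690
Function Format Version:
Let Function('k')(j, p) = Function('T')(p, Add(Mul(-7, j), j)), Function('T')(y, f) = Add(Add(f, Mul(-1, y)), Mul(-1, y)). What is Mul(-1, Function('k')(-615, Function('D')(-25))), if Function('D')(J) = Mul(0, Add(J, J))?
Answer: -3690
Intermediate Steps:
Function('D')(J) = 0 (Function('D')(J) = Mul(0, Mul(2, J)) = 0)
Function('T')(y, f) = Add(f, Mul(-2, y))
Function('k')(j, p) = Add(Mul(-6, j), Mul(-2, p)) (Function('k')(j, p) = Add(Add(Mul(-7, j), j), Mul(-2, p)) = Add(Mul(-6, j), Mul(-2, p)))
Mul(-1, Function('k')(-615, Function('D')(-25))) = Mul(-1, Add(Mul(-6, -615), Mul(-2, 0))) = Mul(-1, Add(3690, 0)) = Mul(-1, 3690) = -3690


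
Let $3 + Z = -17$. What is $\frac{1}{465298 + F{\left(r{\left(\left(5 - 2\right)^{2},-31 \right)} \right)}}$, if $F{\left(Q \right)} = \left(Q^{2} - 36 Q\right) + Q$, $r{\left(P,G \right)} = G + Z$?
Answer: $\frac{1}{469684} \approx 2.1291 \cdot 10^{-6}$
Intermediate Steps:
$Z = -20$ ($Z = -3 - 17 = -20$)
$r{\left(P,G \right)} = -20 + G$ ($r{\left(P,G \right)} = G - 20 = -20 + G$)
$F{\left(Q \right)} = Q^{2} - 35 Q$
$\frac{1}{465298 + F{\left(r{\left(\left(5 - 2\right)^{2},-31 \right)} \right)}} = \frac{1}{465298 + \left(-20 - 31\right) \left(-35 - 51\right)} = \frac{1}{465298 - 51 \left(-35 - 51\right)} = \frac{1}{465298 - -4386} = \frac{1}{465298 + 4386} = \frac{1}{469684}$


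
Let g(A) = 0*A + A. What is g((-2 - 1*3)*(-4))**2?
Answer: 400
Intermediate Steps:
g(A) = A (g(A) = 0 + A = A)
g((-2 - 1*3)*(-4))**2 = ((-2 - 1*3)*(-4))**2 = ((-2 - 3)*(-4))**2 = (-5*(-4))**2 = 20**2 = 400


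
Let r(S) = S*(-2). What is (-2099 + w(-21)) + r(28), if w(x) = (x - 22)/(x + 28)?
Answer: -15128/7 ≈ -2161.1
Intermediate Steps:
r(S) = -2*S
w(x) = (-22 + x)/(28 + x)
(-2099 + w(-21)) + r(28) = (-2099 + (-22 - 21)/(28 - 21)) - 2*28 = (-2099 - 43/7) - 56 = -14736/7 - 56 = -15128/7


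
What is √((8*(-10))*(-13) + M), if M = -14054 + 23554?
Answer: 2*√2635 ≈ 102.66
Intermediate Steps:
M = 9500
√((8*(-10))*(-13) + M) = √((8*(-10))*(-13) + 9500) = √(-80*(-13) + 9500) = √(1040 + 9500) = √10540 = 2*√2635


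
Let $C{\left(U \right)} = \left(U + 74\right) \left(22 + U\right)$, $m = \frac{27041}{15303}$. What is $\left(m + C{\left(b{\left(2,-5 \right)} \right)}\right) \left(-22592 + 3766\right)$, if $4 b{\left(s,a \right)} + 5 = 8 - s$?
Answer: $- \frac{3811670616115}{122424} \approx -3.1135 \cdot 10^{7}$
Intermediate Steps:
$m = \frac{27041}{15303}$ ($m = 27041 \cdot \frac{1}{15303} = \frac{27041}{15303} \approx 1.767$)
$b{\left(s,a \right)} = \frac{3}{4} - \frac{s}{4}$ ($b{\left(s,a \right)} = - \frac{5}{4} + \frac{8 - s}{4} = - \frac{5}{4} - \left(-2 + \frac{s}{4}\right) = \frac{3}{4} - \frac{s}{4}$)
$C{\left(U \right)} = \left(22 + U\right) \left(74 + U\right)$ ($C{\left(U \right)} = \left(74 + U\right) \left(22 + U\right) = \left(22 + U\right) \left(74 + U\right)$)
$\left(m + C{\left(b{\left(2,-5 \right)} \right)}\right) \left(-22592 + 3766\right) = \left(\frac{27041}{15303} + \left(1628 + \left(\frac{3}{4} - \frac{1}{2}\right)^{2} + 96 \left(\frac{3}{4} - \frac{1}{2}\right)\right)\right) \left(-22592 + 3766\right) = \left(\frac{27041}{15303} + \left(1628 + \left(\frac{3}{4} - \frac{1}{2}\right)^{2} + 96 \left(\frac{3}{4} - \frac{1}{2}\right)\right)\right) \left(-18826\right) = \left(\frac{27041}{15303} + \left(1628 + \left(\frac{1}{4}\right)^{2} + 96 \cdot \frac{1}{4}\right)\right) \left(-18826\right) = \left(\frac{27041}{15303} + \left(1628 + \frac{1}{16} + 24\right)\right) \left(-18826\right) = \left(\frac{27041}{15303} + \frac{26433}{16}\right) \left(-18826\right) = \frac{404936855}{244848} \left(-18826\right) = - \frac{3811670616115}{122424}$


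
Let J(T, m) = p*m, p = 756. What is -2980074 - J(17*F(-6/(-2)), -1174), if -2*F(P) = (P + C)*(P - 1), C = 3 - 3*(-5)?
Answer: -2092530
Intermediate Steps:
C = 18 (C = 3 + 15 = 18)
F(P) = -(-1 + P)*(18 + P)/2 (F(P) = -(P + 18)*(P - 1)/2 = -(18 + P)*(-1 + P)/2 = -(-1 + P)*(18 + P)/2)
J(T, m) = 756*m
-2980074 - J(17*F(-6/(-2)), -1174) = -2980074 - 756*(-1174) = -2980074 - 1*(-887544) = -2980074 + 887544 = -2092530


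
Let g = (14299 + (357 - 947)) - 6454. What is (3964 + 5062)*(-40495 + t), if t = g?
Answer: -300024240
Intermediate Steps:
g = 7255 (g = (14299 - 590) - 6454 = 13709 - 6454 = 7255)
t = 7255
(3964 + 5062)*(-40495 + t) = (3964 + 5062)*(-40495 + 7255) = 9026*(-33240) = -300024240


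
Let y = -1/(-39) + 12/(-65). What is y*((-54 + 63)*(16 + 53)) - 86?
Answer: -12007/65 ≈ -184.72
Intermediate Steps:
y = -31/195 (y = -1*(-1/39) + 12*(-1/65) = 1/39 - 12/65 = -31/195 ≈ -0.15897)
y*((-54 + 63)*(16 + 53)) - 86 = -31*(-54 + 63)*(16 + 53)/195 - 86 = -93*69/65 - 86 = -31/195*621 - 86 = -6417/65 - 86 = -12007/65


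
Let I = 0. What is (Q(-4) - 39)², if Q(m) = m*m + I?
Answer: 529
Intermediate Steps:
Q(m) = m² (Q(m) = m*m + 0 = m² + 0 = m²)
(Q(-4) - 39)² = ((-4)² - 39)² = (16 - 39)² = (-23)² = 529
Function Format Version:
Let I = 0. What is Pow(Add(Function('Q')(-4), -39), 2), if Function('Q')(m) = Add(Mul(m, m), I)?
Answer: 529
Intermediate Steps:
Function('Q')(m) = Pow(m, 2) (Function('Q')(m) = Add(Mul(m, m), 0) = Add(Pow(m, 2), 0) = Pow(m, 2))
Pow(Add(Function('Q')(-4), -39), 2) = Pow(Add(Pow(-4, 2), -39), 2) = Pow(Add(16, -39), 2) = Pow(-23, 2) = 529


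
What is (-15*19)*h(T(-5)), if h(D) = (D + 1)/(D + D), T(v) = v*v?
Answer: -741/5 ≈ -148.20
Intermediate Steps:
T(v) = v²
h(D) = (1 + D)/(2*D) (h(D) = (1 + D)/((2*D)) = (1 + D)*(1/(2*D)) = (1 + D)/(2*D))
(-15*19)*h(T(-5)) = (-15*19)*((1 + (-5)²)/(2*((-5)²))) = -285*(1 + 25)/(2*25) = -285*26/(2*25) = -285*13/25 = -741/5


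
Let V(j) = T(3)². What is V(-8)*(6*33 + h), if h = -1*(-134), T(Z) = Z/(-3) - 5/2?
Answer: 4067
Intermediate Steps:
T(Z) = -5/2 - Z/3 (T(Z) = Z*(-⅓) - 5*½ = -Z/3 - 5/2 = -5/2 - Z/3)
V(j) = 49/4 (V(j) = (-5/2 - ⅓*3)² = (-5/2 - 1)² = (-7/2)² = 49/4)
h = 134
V(-8)*(6*33 + h) = 49*(6*33 + 134)/4 = 49*(198 + 134)/4 = (49/4)*332 = 4067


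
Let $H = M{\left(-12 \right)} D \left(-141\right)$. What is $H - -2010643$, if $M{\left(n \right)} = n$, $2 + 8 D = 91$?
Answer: $\frac{4058933}{2} \approx 2.0295 \cdot 10^{6}$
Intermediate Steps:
$D = \frac{89}{8}$ ($D = - \frac{1}{4} + \frac{1}{8} \cdot 91 = - \frac{1}{4} + \frac{91}{8} = \frac{89}{8} \approx 11.125$)
$H = \frac{37647}{2}$ ($H = \left(-12\right) \frac{89}{8} \left(-141\right) = \left(- \frac{267}{2}\right) \left(-141\right) = \frac{37647}{2} \approx 18824.0$)
$H - -2010643 = \frac{37647}{2} - -2010643 = \frac{37647}{2} + 2010643 = \frac{4058933}{2}$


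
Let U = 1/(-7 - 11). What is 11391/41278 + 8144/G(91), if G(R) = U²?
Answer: 108918453759/41278 ≈ 2.6387e+6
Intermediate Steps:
U = -1/18 (U = 1/(-18) = -1/18 ≈ -0.055556)
G(R) = 1/324 (G(R) = (-1/18)² = 1/324)
11391/41278 + 8144/G(91) = 11391/41278 + 8144/(1/324) = 11391*(1/41278) + 8144*324 = 11391/41278 + 2638656 = 108918453759/41278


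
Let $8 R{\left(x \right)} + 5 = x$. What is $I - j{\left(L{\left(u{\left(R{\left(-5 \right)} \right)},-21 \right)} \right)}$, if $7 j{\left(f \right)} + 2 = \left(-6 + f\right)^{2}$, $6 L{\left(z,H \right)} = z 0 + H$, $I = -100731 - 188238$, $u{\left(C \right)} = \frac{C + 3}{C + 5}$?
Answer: $- \frac{8091485}{28} \approx -2.8898 \cdot 10^{5}$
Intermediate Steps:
$R{\left(x \right)} = - \frac{5}{8} + \frac{x}{8}$
$u{\left(C \right)} = \frac{3 + C}{5 + C}$
$I = -288969$
$L{\left(z,H \right)} = \frac{H}{6}$ ($L{\left(z,H \right)} = \frac{z 0 + H}{6} = \frac{0 + H}{6} = \frac{H}{6}$)
$j{\left(f \right)} = - \frac{2}{7} + \frac{\left(-6 + f\right)^{2}}{7}$
$I - j{\left(L{\left(u{\left(R{\left(-5 \right)} \right)},-21 \right)} \right)} = -288969 - \left(- \frac{2}{7} + \frac{\left(-6 + \frac{1}{6} \left(-21\right)\right)^{2}}{7}\right) = -288969 - \left(- \frac{2}{7} + \frac{\left(-6 - \frac{7}{2}\right)^{2}}{7}\right) = -288969 - \left(- \frac{2}{7} + \frac{\left(- \frac{19}{2}\right)^{2}}{7}\right) = -288969 - \left(- \frac{2}{7} + \frac{1}{7} \cdot \frac{361}{4}\right) = -288969 - \left(- \frac{2}{7} + \frac{361}{28}\right) = -288969 - \frac{353}{28} = - \frac{8091485}{28}$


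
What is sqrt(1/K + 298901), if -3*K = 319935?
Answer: 2*sqrt(849861927230470)/106645 ≈ 546.72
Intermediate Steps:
K = -106645 (K = -1/3*319935 = -106645)
sqrt(1/K + 298901) = sqrt(1/(-106645) + 298901) = sqrt(-1/106645 + 298901) = sqrt(31876297144/106645) = 2*sqrt(849861927230470)/106645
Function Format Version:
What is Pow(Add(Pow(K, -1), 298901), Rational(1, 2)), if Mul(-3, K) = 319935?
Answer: Mul(Rational(2, 106645), Pow(849861927230470, Rational(1, 2))) ≈ 546.72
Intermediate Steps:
K = -106645 (K = Mul(Rational(-1, 3), 319935) = -106645)
Pow(Add(Pow(K, -1), 298901), Rational(1, 2)) = Pow(Add(Pow(-106645, -1), 298901), Rational(1, 2)) = Pow(Add(Rational(-1, 106645), 298901), Rational(1, 2)) = Pow(Rational(31876297144, 106645), Rational(1, 2)) = Mul(Rational(2, 106645), Pow(849861927230470, Rational(1, 2)))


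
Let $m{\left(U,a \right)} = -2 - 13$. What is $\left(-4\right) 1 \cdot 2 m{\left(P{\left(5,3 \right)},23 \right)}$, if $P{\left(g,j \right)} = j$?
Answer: $120$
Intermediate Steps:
$m{\left(U,a \right)} = -15$ ($m{\left(U,a \right)} = -2 - 13 = -15$)
$\left(-4\right) 1 \cdot 2 m{\left(P{\left(5,3 \right)},23 \right)} = \left(-4\right) 1 \cdot 2 \left(-15\right) = \left(-4\right) 2 \left(-15\right) = \left(-8\right) \left(-15\right) = 120$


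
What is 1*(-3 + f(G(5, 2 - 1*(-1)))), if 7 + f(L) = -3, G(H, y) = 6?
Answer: -13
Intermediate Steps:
f(L) = -10 (f(L) = -7 - 3 = -10)
1*(-3 + f(G(5, 2 - 1*(-1)))) = 1*(-3 - 10) = 1*(-13) = -13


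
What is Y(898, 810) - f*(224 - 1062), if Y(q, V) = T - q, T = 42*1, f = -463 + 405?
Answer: -49460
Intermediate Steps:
f = -58
T = 42
Y(q, V) = 42 - q
Y(898, 810) - f*(224 - 1062) = (42 - 1*898) - (-58)*(224 - 1062) = (42 - 898) - (-58)*(-838) = -856 - 1*48604 = -856 - 48604 = -49460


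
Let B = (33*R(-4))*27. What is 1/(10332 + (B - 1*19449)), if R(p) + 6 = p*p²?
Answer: -1/71487 ≈ -1.3989e-5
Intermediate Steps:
R(p) = -6 + p³ (R(p) = -6 + p*p² = -6 + p³)
B = -62370 (B = (33*(-6 + (-4)³))*27 = (33*(-6 - 64))*27 = (33*(-70))*27 = -2310*27 = -62370)
1/(10332 + (B - 1*19449)) = 1/(10332 + (-62370 - 1*19449)) = 1/(10332 + (-62370 - 19449)) = 1/(10332 - 81819) = 1/(-71487) = -1/71487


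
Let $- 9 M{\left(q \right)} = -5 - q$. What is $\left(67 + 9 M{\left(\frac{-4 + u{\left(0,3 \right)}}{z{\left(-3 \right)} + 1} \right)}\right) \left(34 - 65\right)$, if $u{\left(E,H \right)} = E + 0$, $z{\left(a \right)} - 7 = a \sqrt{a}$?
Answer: $- \frac{202120}{91} + \frac{372 i \sqrt{3}}{91} \approx -2221.1 + 7.0805 i$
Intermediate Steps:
$z{\left(a \right)} = 7 + a^{\frac{3}{2}}$ ($z{\left(a \right)} = 7 + a \sqrt{a} = 7 + a^{\frac{3}{2}}$)
$u{\left(E,H \right)} = E$
$M{\left(q \right)} = \frac{5}{9} + \frac{q}{9}$ ($M{\left(q \right)} = - \frac{-5 - q}{9} = \frac{5}{9} + \frac{q}{9}$)
$\left(67 + 9 M{\left(\frac{-4 + u{\left(0,3 \right)}}{z{\left(-3 \right)} + 1} \right)}\right) \left(34 - 65\right) = \left(67 + 9 \left(\frac{5}{9} + \frac{\left(-4 + 0\right) \frac{1}{\left(7 + \left(-3\right)^{\frac{3}{2}}\right) + 1}}{9}\right)\right) \left(34 - 65\right) = \left(67 + 9 \left(\frac{5}{9} + \frac{\left(-4\right) \frac{1}{\left(7 - 3 i \sqrt{3}\right) + 1}}{9}\right)\right) \left(34 - 65\right) = \left(67 + 9 \left(\frac{5}{9} + \frac{\left(-4\right) \frac{1}{8 - 3 i \sqrt{3}}}{9}\right)\right) \left(-31\right) = \left(67 + 9 \left(\frac{5}{9} - \frac{4}{9 \left(8 - 3 i \sqrt{3}\right)}\right)\right) \left(-31\right) = \left(67 + \left(5 - \frac{4}{8 - 3 i \sqrt{3}}\right)\right) \left(-31\right) = \left(72 - \frac{4}{8 - 3 i \sqrt{3}}\right) \left(-31\right) = -2232 + \frac{124}{8 - 3 i \sqrt{3}}$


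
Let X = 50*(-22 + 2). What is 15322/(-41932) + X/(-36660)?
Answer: -12994313/38430678 ≈ -0.33812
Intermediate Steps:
X = -1000 (X = 50*(-20) = -1000)
15322/(-41932) + X/(-36660) = 15322/(-41932) - 1000/(-36660) = 15322*(-1/41932) - 1000*(-1/36660) = -7661/20966 + 50/1833 = -12994313/38430678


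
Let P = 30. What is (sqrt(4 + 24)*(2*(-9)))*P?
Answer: -1080*sqrt(7) ≈ -2857.4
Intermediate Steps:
(sqrt(4 + 24)*(2*(-9)))*P = (sqrt(4 + 24)*(2*(-9)))*30 = (sqrt(28)*(-18))*30 = ((2*sqrt(7))*(-18))*30 = -36*sqrt(7)*30 = -1080*sqrt(7)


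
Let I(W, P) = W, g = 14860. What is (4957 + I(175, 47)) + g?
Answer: 19992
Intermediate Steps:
(4957 + I(175, 47)) + g = (4957 + 175) + 14860 = 5132 + 14860 = 19992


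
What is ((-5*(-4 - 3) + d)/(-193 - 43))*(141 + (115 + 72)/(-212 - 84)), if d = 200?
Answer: -9764015/69856 ≈ -139.77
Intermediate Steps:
((-5*(-4 - 3) + d)/(-193 - 43))*(141 + (115 + 72)/(-212 - 84)) = ((-5*(-4 - 3) + 200)/(-193 - 43))*(141 + (115 + 72)/(-212 - 84)) = ((-5*(-7) + 200)/(-236))*(141 + 187/(-296)) = ((35 + 200)*(-1/236))*(141 + 187*(-1/296)) = (235*(-1/236))*(141 - 187/296) = -235/236*41549/296 = -9764015/69856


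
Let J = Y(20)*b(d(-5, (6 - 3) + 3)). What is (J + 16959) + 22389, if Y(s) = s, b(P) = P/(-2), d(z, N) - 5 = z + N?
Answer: 39288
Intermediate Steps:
d(z, N) = 5 + N + z (d(z, N) = 5 + (z + N) = 5 + (N + z) = 5 + N + z)
b(P) = -P/2 (b(P) = P*(-½) = -P/2)
J = -60 (J = 20*(-(5 + ((6 - 3) + 3) - 5)/2) = 20*(-(5 + (3 + 3) - 5)/2) = 20*(-(5 + 6 - 5)/2) = 20*(-½*6) = 20*(-3) = -60)
(J + 16959) + 22389 = (-60 + 16959) + 22389 = 16899 + 22389 = 39288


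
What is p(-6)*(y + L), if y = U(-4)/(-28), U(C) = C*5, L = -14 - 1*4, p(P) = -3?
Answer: 363/7 ≈ 51.857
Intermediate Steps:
L = -18 (L = -14 - 4 = -18)
U(C) = 5*C
y = 5/7 (y = (5*(-4))/(-28) = -20*(-1/28) = 5/7 ≈ 0.71429)
p(-6)*(y + L) = -3*(5/7 - 18) = -3*(-121/7) = 363/7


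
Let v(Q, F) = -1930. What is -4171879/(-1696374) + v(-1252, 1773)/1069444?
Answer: 557289620432/226772124507 ≈ 2.4575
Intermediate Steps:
-4171879/(-1696374) + v(-1252, 1773)/1069444 = -4171879/(-1696374) - 1930/1069444 = -4171879*(-1/1696374) - 1930*1/1069444 = 4171879/1696374 - 965/534722 = 557289620432/226772124507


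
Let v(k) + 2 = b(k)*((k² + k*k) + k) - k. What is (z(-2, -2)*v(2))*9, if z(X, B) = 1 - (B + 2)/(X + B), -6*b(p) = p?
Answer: -66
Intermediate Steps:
b(p) = -p/6
z(X, B) = 1 - (2 + B)/(B + X)
v(k) = -2 - k - k*(k + 2*k²)/6 (v(k) = -2 + ((-k/6)*((k² + k*k) + k) - k) = -2 + ((-k/6)*((k² + k²) + k) - k) = -2 + ((-k/6)*(2*k² + k) - k) = -2 + ((-k/6)*(k + 2*k²) - k) = -2 + (-k*(k + 2*k²)/6 - k) = -2 + (-k - k*(k + 2*k²)/6) = -2 - k - k*(k + 2*k²)/6)
(z(-2, -2)*v(2))*9 = (((-2 - 2)/(-2 - 2))*(-2 - 1*2 - ⅓*2³ - ⅙*2²))*9 = ((-4/(-4))*(-2 - 2 - ⅓*8 - ⅙*4))*9 = ((-¼*(-4))*(-2 - 2 - 8/3 - ⅔))*9 = (1*(-22/3))*9 = -22/3*9 = -66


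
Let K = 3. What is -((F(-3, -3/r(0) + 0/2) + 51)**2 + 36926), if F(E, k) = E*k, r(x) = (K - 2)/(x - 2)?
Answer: -38015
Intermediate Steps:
r(x) = 1/(-2 + x) (r(x) = (3 - 2)/(x - 2) = 1/(-2 + x))
-((F(-3, -3/r(0) + 0/2) + 51)**2 + 36926) = -((-3*(-3/(1/(-2 + 0)) + 0/2) + 51)**2 + 36926) = -((-3*(-3/(1/(-2)) + 0*(1/2)) + 51)**2 + 36926) = -((-3*(-3/(-1/2) + 0) + 51)**2 + 36926) = -((-3*(-3*(-2) + 0) + 51)**2 + 36926) = -((-3*(6 + 0) + 51)**2 + 36926) = -((-3*6 + 51)**2 + 36926) = -((-18 + 51)**2 + 36926) = -(33**2 + 36926) = -(1089 + 36926) = -1*38015 = -38015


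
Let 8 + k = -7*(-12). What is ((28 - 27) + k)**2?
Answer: 5929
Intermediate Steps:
k = 76 (k = -8 - 7*(-12) = -8 + 84 = 76)
((28 - 27) + k)**2 = ((28 - 27) + 76)**2 = (1 + 76)**2 = 77**2 = 5929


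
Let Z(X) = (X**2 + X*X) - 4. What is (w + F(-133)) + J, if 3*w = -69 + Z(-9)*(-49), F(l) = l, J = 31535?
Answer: 86395/3 ≈ 28798.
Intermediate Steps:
Z(X) = -4 + 2*X**2 (Z(X) = (X**2 + X**2) - 4 = 2*X**2 - 4 = -4 + 2*X**2)
w = -7811/3 (w = (-69 + (-4 + 2*(-9)**2)*(-49))/3 = (-69 + (-4 + 2*81)*(-49))/3 = (-69 + (-4 + 162)*(-49))/3 = (-69 + 158*(-49))/3 = (-69 - 7742)/3 = (1/3)*(-7811) = -7811/3 ≈ -2603.7)
(w + F(-133)) + J = (-7811/3 - 133) + 31535 = -8210/3 + 31535 = 86395/3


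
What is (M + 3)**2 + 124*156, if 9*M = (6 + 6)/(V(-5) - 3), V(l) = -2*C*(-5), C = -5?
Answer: 489259393/25281 ≈ 19353.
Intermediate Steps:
V(l) = -50 (V(l) = -2*(-5)*(-5) = 10*(-5) = -50)
M = -4/159 (M = ((6 + 6)/(-50 - 3))/9 = (12/(-53))/9 = (12*(-1/53))/9 = (1/9)*(-12/53) = -4/159 ≈ -0.025157)
(M + 3)**2 + 124*156 = (-4/159 + 3)**2 + 124*156 = (473/159)**2 + 19344 = 223729/25281 + 19344 = 489259393/25281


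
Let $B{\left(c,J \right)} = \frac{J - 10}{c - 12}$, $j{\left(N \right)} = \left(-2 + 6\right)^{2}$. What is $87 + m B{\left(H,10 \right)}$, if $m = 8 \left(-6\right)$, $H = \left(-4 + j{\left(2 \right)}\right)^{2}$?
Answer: $87$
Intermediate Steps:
$j{\left(N \right)} = 16$ ($j{\left(N \right)} = 4^{2} = 16$)
$H = 144$ ($H = \left(-4 + 16\right)^{2} = 12^{2} = 144$)
$B{\left(c,J \right)} = \frac{-10 + J}{-12 + c}$
$m = -48$
$87 + m B{\left(H,10 \right)} = 87 - 48 \frac{-10 + 10}{-12 + 144} = 87 - 48 \cdot \frac{1}{132} \cdot 0 = 87 - 0 = 87 + 0 = 87$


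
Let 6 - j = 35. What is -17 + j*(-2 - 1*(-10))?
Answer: -249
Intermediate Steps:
j = -29 (j = 6 - 1*35 = 6 - 35 = -29)
-17 + j*(-2 - 1*(-10)) = -17 - 29*(-2 - 1*(-10)) = -17 - 29*(-2 + 10) = -17 - 29*8 = -17 - 232 = -249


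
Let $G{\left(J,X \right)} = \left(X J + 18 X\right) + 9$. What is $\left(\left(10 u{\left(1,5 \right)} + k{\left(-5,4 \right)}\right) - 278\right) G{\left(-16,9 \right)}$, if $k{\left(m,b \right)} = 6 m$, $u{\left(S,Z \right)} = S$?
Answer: $-8046$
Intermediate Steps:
$G{\left(J,X \right)} = 9 + 18 X + J X$ ($G{\left(J,X \right)} = \left(J X + 18 X\right) + 9 = \left(18 X + J X\right) + 9 = 9 + 18 X + J X$)
$\left(\left(10 u{\left(1,5 \right)} + k{\left(-5,4 \right)}\right) - 278\right) G{\left(-16,9 \right)} = \left(\left(10 \cdot 1 + 6 \left(-5\right)\right) - 278\right) \left(9 + 18 \cdot 9 - 144\right) = \left(\left(10 - 30\right) - 278\right) \left(9 + 162 - 144\right) = \left(-20 - 278\right) 27 = \left(-298\right) 27 = -8046$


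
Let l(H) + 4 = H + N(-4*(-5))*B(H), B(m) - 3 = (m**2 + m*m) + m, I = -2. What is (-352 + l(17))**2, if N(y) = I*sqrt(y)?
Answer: 28723241 + 1621776*sqrt(5) ≈ 3.2350e+7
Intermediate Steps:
B(m) = 3 + m + 2*m**2 (B(m) = 3 + ((m**2 + m*m) + m) = 3 + ((m**2 + m**2) + m) = 3 + (2*m**2 + m) = 3 + (m + 2*m**2) = 3 + m + 2*m**2)
N(y) = -2*sqrt(y)
l(H) = -4 + H - 4*sqrt(5)*(3 + H + 2*H**2) (l(H) = -4 + (H + (-2*2*sqrt(5))*(3 + H + 2*H**2)) = -4 + (H + (-4*sqrt(5))*(3 + H + 2*H**2)) = -4 + (H - 4*sqrt(5)*(3 + H + 2*H**2)) = -4 + H - 4*sqrt(5)*(3 + H + 2*H**2))
(-352 + l(17))**2 = (-352 + (-4 + 17 - 4*sqrt(5)*(3 + 17 + 2*17**2)))**2 = (-352 + (-4 + 17 - 4*sqrt(5)*(3 + 17 + 2*289)))**2 = (-352 + (-4 + 17 - 4*sqrt(5)*(3 + 17 + 578)))**2 = (-352 + (-4 + 17 - 4*sqrt(5)*598))**2 = (-352 + (-4 + 17 - 2392*sqrt(5)))**2 = (-352 + (13 - 2392*sqrt(5)))**2 = (-339 - 2392*sqrt(5))**2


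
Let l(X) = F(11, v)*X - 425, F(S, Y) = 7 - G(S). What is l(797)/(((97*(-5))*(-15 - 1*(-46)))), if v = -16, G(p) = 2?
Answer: -712/3007 ≈ -0.23678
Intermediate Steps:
F(S, Y) = 5 (F(S, Y) = 7 - 1*2 = 7 - 2 = 5)
l(X) = -425 + 5*X (l(X) = 5*X - 425 = -425 + 5*X)
l(797)/(((97*(-5))*(-15 - 1*(-46)))) = (-425 + 5*797)/(((97*(-5))*(-15 - 1*(-46)))) = (-425 + 3985)/((-485*(-15 + 46))) = 3560/((-485*31)) = 3560/(-15035) = 3560*(-1/15035) = -712/3007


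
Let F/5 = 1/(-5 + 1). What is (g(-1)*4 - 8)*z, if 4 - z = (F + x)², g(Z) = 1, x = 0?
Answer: -39/4 ≈ -9.7500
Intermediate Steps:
F = -5/4 (F = 5/(-5 + 1) = 5/(-4) = 5*(-¼) = -5/4 ≈ -1.2500)
z = 39/16 (z = 4 - (-5/4 + 0)² = 4 - (-5/4)² = 4 - 1*25/16 = 4 - 25/16 = 39/16 ≈ 2.4375)
(g(-1)*4 - 8)*z = (1*4 - 8)*(39/16) = (4 - 8)*(39/16) = -4*39/16 = -39/4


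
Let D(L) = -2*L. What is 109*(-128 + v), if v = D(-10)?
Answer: -11772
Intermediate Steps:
v = 20 (v = -2*(-10) = 20)
109*(-128 + v) = 109*(-128 + 20) = 109*(-108) = -11772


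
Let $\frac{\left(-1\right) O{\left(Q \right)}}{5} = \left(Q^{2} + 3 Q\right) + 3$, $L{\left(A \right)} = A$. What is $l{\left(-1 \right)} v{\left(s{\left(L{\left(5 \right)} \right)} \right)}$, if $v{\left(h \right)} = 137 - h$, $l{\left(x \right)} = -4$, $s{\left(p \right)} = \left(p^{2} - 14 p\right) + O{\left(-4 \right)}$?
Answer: $-868$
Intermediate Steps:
$O{\left(Q \right)} = -15 - 15 Q - 5 Q^{2}$ ($O{\left(Q \right)} = - 5 \left(\left(Q^{2} + 3 Q\right) + 3\right) = - 5 \left(3 + Q^{2} + 3 Q\right) = -15 - 15 Q - 5 Q^{2}$)
$s{\left(p \right)} = -35 + p^{2} - 14 p$ ($s{\left(p \right)} = \left(p^{2} - 14 p\right) - \left(-45 + 80\right) = \left(p^{2} - 14 p\right) - 35 = -35 + p^{2} - 14 p$)
$l{\left(-1 \right)} v{\left(s{\left(L{\left(5 \right)} \right)} \right)} = - 4 \left(137 - \left(-35 + 5^{2} - 70\right)\right) = - 4 \left(137 - \left(-35 + 25 - 70\right)\right) = - 4 \left(137 - -80\right) = - 4 \left(137 + 80\right) = \left(-4\right) 217 = -868$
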